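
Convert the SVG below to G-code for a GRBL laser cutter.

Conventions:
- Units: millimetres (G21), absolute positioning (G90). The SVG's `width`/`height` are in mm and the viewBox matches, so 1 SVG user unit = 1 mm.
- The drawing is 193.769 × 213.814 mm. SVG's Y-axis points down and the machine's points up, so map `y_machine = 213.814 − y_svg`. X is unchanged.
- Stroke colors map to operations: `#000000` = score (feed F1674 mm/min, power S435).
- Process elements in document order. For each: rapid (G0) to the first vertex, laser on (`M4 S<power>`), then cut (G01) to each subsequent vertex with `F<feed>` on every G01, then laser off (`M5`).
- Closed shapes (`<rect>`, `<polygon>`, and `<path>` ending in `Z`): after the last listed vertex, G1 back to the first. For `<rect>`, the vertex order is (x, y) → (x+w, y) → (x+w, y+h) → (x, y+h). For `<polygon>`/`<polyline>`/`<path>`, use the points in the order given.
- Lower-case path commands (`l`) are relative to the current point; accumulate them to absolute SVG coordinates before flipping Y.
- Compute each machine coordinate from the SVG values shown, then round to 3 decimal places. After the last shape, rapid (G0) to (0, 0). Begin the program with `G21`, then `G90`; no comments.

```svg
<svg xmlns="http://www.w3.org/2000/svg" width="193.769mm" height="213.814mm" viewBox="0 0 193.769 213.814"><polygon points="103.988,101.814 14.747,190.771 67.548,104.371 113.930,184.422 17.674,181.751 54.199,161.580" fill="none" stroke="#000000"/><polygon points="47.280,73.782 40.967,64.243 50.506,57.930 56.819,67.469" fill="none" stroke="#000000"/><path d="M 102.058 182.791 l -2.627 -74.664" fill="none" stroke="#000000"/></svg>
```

viewBox `0 0 193.769 213.814` with mm width/height → 1 unit = 1 mm. Flip: y_m = 213.814 − y_svg.

**Shape 1** — `<polygon>` closed polygon, stroke `#000000` → score (S435, F1674). Machine vertices: (103.988,112.000) → (14.747,23.043) → (67.548,109.443) → (113.930,29.392) → (17.674,32.063) → (54.199,52.234) → (103.988,112.000). Closed: final G1 returns to the first vertex.

**Shape 2** — `<polygon>` regular polygon, stroke `#000000` → score (S435, F1674). Machine vertices: (47.280,140.032) → (40.967,149.571) → (50.506,155.884) → (56.819,146.345) → (47.280,140.032). Closed: final G1 returns to the first vertex.

**Shape 3** — `<path>` line segment, stroke `#000000` → score (S435, F1674). Machine vertices: (102.058,31.023) → (99.431,105.687). Open path.

G21
G90
G0 X103.988 Y112.000
M4 S435
G01 X14.747 Y23.043 F1674
G01 X67.548 Y109.443 F1674
G01 X113.930 Y29.392 F1674
G01 X17.674 Y32.063 F1674
G01 X54.199 Y52.234 F1674
G01 X103.988 Y112.000 F1674
M5
G0 X47.280 Y140.032
M4 S435
G01 X40.967 Y149.571 F1674
G01 X50.506 Y155.884 F1674
G01 X56.819 Y146.345 F1674
G01 X47.280 Y140.032 F1674
M5
G0 X102.058 Y31.023
M4 S435
G01 X99.431 Y105.687 F1674
M5
G0 X0.000 Y0.000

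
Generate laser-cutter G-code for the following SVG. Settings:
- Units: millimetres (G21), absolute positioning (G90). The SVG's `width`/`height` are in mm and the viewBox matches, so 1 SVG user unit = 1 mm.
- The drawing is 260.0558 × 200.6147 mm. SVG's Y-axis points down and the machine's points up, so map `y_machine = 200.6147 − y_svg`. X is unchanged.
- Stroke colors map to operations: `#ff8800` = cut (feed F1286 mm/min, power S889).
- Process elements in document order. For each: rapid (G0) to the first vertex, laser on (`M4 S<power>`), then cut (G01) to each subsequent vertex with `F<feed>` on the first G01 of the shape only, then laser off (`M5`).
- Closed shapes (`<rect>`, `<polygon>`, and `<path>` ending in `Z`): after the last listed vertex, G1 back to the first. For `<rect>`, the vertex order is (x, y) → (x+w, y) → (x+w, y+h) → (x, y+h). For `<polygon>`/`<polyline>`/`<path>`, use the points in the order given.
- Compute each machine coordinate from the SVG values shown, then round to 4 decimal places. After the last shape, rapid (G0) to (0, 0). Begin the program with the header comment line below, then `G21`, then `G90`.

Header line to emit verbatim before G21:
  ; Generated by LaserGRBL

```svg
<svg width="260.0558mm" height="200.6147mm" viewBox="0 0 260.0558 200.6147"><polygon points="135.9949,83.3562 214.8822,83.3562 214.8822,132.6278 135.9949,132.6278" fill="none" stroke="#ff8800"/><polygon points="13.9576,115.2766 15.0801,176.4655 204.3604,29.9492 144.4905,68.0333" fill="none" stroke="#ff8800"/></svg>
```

; Generated by LaserGRBL
G21
G90
G0 X135.9949 Y117.2585
M4 S889
G01 X214.8822 Y117.2585 F1286
G01 X214.8822 Y67.9869
G01 X135.9949 Y67.9869
G01 X135.9949 Y117.2585
M5
G0 X13.9576 Y85.3381
M4 S889
G01 X15.0801 Y24.1492 F1286
G01 X204.3604 Y170.6655
G01 X144.4905 Y132.5814
G01 X13.9576 Y85.3381
M5
G0 X0.0000 Y0.0000

Since the viewBox matches the mm dimensions, user units are millimetres directly. The only transform is the Y-flip y_m = 200.6147 − y_svg.

Shape 1 is a rectangle drawn with `<polygon>`. Its stroke #ff8800 means cut at S889, F1286. After flipping Y the toolpath is (135.9949,117.2585) → (214.8822,117.2585) → (214.8822,67.9869) → (135.9949,67.9869) → (135.9949,117.2585), returning to the start.

Shape 2 is a closed polygon drawn with `<polygon>`. Its stroke #ff8800 means cut at S889, F1286. After flipping Y the toolpath is (13.9576,85.3381) → (15.0801,24.1492) → (204.3604,170.6655) → (144.4905,132.5814) → (13.9576,85.3381), returning to the start.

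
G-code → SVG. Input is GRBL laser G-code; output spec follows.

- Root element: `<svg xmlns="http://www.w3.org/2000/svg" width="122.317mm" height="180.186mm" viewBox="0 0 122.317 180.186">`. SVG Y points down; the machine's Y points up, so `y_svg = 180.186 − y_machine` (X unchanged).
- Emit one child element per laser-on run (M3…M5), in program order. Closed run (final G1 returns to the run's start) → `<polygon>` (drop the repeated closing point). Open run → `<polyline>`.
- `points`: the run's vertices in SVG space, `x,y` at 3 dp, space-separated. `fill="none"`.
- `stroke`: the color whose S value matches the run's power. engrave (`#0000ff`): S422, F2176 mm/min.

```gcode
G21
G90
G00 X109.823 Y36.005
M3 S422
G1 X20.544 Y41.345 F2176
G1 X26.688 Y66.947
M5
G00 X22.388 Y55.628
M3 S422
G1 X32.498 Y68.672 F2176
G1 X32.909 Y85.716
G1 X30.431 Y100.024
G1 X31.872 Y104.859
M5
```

<svg xmlns="http://www.w3.org/2000/svg" width="122.317mm" height="180.186mm" viewBox="0 0 122.317 180.186">
  <polyline points="109.823,144.181 20.544,138.841 26.688,113.239" fill="none" stroke="#0000ff"/>
  <polyline points="22.388,124.558 32.498,111.514 32.909,94.470 30.431,80.162 31.872,75.327" fill="none" stroke="#0000ff"/>
</svg>

Each laser-on run becomes one SVG element. Flip Y back into SVG space with y_svg = 180.186 − y_machine. Every run uses S422, so all elements get stroke `#0000ff` (engrave).

Run 1: The run is open, so emit a `<polyline>` with points (Y-flipped): 109.823,144.181 20.544,138.841 26.688,113.239.

Run 2: The run is open, so emit a `<polyline>` with points (Y-flipped): 22.388,124.558 32.498,111.514 32.909,94.470 30.431,80.162 31.872,75.327.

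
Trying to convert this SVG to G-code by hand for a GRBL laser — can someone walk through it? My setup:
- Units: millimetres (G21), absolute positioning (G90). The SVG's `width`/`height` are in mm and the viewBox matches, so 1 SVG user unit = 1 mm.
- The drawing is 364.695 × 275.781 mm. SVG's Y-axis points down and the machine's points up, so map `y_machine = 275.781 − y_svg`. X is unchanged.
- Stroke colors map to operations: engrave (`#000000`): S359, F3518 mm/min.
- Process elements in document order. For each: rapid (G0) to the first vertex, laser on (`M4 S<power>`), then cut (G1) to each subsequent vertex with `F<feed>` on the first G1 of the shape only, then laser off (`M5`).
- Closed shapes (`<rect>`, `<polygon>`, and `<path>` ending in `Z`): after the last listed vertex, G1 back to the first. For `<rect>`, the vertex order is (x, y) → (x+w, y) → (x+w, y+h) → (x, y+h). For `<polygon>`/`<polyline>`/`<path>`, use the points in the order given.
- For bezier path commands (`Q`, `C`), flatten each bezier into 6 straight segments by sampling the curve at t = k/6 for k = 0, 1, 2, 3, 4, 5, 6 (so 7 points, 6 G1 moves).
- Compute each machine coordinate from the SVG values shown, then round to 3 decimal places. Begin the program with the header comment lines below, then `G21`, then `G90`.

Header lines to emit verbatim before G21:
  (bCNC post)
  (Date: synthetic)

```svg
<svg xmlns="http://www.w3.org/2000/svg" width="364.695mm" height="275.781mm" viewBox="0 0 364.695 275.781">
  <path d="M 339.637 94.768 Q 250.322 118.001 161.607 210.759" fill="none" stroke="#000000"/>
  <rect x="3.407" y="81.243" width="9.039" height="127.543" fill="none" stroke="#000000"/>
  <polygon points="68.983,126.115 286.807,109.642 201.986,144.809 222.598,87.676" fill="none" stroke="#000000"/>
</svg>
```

(bCNC post)
(Date: synthetic)
G21
G90
G0 X339.637 Y181.013
M4 S359
G1 X309.882 Y171.337 F3518
G1 X280.160 Y157.799
G1 X250.472 Y140.399
G1 X220.817 Y119.136
G1 X191.195 Y94.010
G1 X161.607 Y65.022
M5
G0 X3.407 Y194.538
M4 S359
G1 X12.446 Y194.538 F3518
G1 X12.446 Y66.995
G1 X3.407 Y66.995
G1 X3.407 Y194.538
M5
G0 X68.983 Y149.666
M4 S359
G1 X286.807 Y166.139 F3518
G1 X201.986 Y130.972
G1 X222.598 Y188.105
G1 X68.983 Y149.666
M5

viewBox `0 0 364.695 275.781` with mm width/height → 1 unit = 1 mm. Flip: y_m = 275.781 − y_svg.

**Shape 1** — `<path>` quadratic bezier, stroke `#000000` → engrave (S359, F3518). Control points (SVG): P0=(339.637,94.768), P1=(250.322,118.001), P2=(161.607,210.759); sampled at t=k/6. Machine vertices: (339.637,181.013) → (309.882,171.337) → (280.160,157.799) → (250.472,140.399) → (220.817,119.136) → (191.195,94.010) → (161.607,65.022). Open path.

**Shape 2** — `<rect>` rectangle, stroke `#000000` → engrave (S359, F3518). Machine vertices: (3.407,194.538) → (12.446,194.538) → (12.446,66.995) → (3.407,66.995) → (3.407,194.538). Closed: final G1 returns to the first vertex.

**Shape 3** — `<polygon>` closed polygon, stroke `#000000` → engrave (S359, F3518). Machine vertices: (68.983,149.666) → (286.807,166.139) → (201.986,130.972) → (222.598,188.105) → (68.983,149.666). Closed: final G1 returns to the first vertex.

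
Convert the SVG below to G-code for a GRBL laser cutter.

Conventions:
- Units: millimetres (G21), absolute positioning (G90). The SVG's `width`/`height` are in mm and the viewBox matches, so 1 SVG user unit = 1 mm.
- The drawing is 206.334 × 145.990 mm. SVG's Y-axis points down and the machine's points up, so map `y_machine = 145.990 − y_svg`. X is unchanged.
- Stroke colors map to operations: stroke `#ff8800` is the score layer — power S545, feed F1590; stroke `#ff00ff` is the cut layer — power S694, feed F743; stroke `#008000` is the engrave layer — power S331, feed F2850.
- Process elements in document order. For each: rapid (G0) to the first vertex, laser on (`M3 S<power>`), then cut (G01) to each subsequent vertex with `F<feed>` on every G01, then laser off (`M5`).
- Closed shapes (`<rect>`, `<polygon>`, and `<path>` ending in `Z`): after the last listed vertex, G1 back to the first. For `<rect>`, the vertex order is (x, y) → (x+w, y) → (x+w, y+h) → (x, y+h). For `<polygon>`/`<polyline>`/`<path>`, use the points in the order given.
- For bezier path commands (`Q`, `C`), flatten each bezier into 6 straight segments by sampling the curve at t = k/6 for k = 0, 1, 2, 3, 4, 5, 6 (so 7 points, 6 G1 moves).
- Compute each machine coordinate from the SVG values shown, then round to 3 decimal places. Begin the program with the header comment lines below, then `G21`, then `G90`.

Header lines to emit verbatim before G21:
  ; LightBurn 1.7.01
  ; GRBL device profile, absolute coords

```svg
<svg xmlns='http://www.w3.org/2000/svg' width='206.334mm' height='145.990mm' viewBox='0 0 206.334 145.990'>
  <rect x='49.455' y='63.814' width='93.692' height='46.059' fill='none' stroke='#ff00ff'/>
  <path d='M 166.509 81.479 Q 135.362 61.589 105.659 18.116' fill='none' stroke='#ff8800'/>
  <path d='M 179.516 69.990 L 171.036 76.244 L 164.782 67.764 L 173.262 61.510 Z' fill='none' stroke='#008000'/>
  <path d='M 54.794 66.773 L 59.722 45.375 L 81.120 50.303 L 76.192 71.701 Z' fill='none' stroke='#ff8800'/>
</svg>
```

; LightBurn 1.7.01
; GRBL device profile, absolute coords
G21
G90
G0 X49.455 Y82.176
M3 S694
G01 X143.147 Y82.176 F743
G01 X143.147 Y36.117 F743
G01 X49.455 Y36.117 F743
G01 X49.455 Y82.176 F743
M5
G0 X166.509 Y64.511
M3 S545
G01 X156.167 Y71.796 F1590
G01 X145.905 Y80.391 F1590
G01 X135.723 Y90.297 F1590
G01 X125.621 Y101.512 F1590
G01 X115.600 Y114.038 F1590
G01 X105.659 Y127.874 F1590
M5
G0 X179.516 Y76.000
M3 S331
G01 X171.036 Y69.746 F2850
G01 X164.782 Y78.226 F2850
G01 X173.262 Y84.480 F2850
G01 X179.516 Y76.000 F2850
M5
G0 X54.794 Y79.217
M3 S545
G01 X59.722 Y100.615 F1590
G01 X81.120 Y95.687 F1590
G01 X76.192 Y74.289 F1590
G01 X54.794 Y79.217 F1590
M5

1 u = 1 mm; y_m = 145.990 − y.

[1] `<rect>` rectangle, #ff00ff→cut S694 F743: (49.455,82.176) → (143.147,82.176) → (143.147,36.117) → (49.455,36.117) → (49.455,82.176) (closed)

[2] `<path>` quadratic bezier, #ff8800→score S545 F1590: (166.509,64.511) → (156.167,71.796) → (145.905,80.391) → (135.723,90.297) → (125.621,101.512) → (115.600,114.038) → (105.659,127.874)

[3] `<path>` regular polygon, #008000→engrave S331 F2850: (179.516,76.000) → (171.036,69.746) → (164.782,78.226) → (173.262,84.480) → (179.516,76.000) (closed)

[4] `<path>` regular polygon, #ff8800→score S545 F1590: (54.794,79.217) → (59.722,100.615) → (81.120,95.687) → (76.192,74.289) → (54.794,79.217) (closed)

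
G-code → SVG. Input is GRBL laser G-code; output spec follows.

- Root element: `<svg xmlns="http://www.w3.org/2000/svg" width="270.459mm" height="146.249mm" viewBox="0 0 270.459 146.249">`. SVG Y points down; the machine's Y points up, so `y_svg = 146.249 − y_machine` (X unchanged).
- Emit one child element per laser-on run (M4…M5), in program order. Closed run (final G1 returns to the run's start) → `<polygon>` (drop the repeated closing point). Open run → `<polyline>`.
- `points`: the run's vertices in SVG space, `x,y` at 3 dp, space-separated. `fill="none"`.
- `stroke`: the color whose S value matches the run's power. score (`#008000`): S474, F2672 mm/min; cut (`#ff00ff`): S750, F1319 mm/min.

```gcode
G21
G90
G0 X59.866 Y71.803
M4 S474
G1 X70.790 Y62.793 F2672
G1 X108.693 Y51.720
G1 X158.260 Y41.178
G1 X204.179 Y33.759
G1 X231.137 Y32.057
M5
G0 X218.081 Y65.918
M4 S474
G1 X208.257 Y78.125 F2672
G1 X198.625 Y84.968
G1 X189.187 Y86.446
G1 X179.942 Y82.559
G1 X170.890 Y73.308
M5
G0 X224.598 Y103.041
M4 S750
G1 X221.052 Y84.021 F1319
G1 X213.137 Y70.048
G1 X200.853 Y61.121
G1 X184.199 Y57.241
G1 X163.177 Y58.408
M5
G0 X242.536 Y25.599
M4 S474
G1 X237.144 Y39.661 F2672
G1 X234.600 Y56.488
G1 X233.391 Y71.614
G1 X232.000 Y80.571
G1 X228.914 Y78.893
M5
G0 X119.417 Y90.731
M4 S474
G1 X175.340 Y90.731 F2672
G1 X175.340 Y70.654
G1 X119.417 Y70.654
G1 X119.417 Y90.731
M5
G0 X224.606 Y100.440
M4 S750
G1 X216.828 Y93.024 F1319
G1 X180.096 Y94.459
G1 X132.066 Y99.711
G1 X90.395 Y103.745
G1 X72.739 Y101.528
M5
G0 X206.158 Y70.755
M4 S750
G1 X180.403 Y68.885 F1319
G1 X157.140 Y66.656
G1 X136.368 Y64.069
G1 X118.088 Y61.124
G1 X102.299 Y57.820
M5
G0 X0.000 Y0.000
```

Machine Y-up, SVG Y-down with viewBox height 146.249, so y_svg = 146.249 − y_machine; X carries over.

Run 1: power S474 maps to stroke `#008000` (score). The run is open, so emit a `<polyline>` with points (Y-flipped): 59.866,74.446 70.790,83.456 108.693,94.529 158.260,105.071 204.179,112.490 231.137,114.192.

Run 2: the run's S474 means `#008000` (score). The run is open, so emit a `<polyline>` with points (Y-flipped): 218.081,80.331 208.257,68.124 198.625,61.281 189.187,59.803 179.942,63.690 170.890,72.941.

Run 3: power S750 maps to stroke `#ff00ff` (cut). The run is open, so emit a `<polyline>` with points (Y-flipped): 224.598,43.208 221.052,62.228 213.137,76.201 200.853,85.128 184.199,89.008 163.177,87.841.

Run 4: power S474 maps to stroke `#008000` (score). The run is open, so emit a `<polyline>` with points (Y-flipped): 242.536,120.650 237.144,106.588 234.600,89.761 233.391,74.635 232.000,65.678 228.914,67.356.

Run 5: power S474 maps to stroke `#008000` (score). The run returns to its start, so emit a `<polygon>` with points (Y-flipped): 119.417,55.518 175.340,55.518 175.340,75.595 119.417,75.595.

Run 6: power S750 maps to stroke `#ff00ff` (cut). The run is open, so emit a `<polyline>` with points (Y-flipped): 224.606,45.809 216.828,53.225 180.096,51.790 132.066,46.538 90.395,42.504 72.739,44.721.

Run 7: S750 ⇒ cut layer `#ff00ff`. The run is open, so emit a `<polyline>` with points (Y-flipped): 206.158,75.494 180.403,77.364 157.140,79.593 136.368,82.180 118.088,85.125 102.299,88.429.

<svg xmlns="http://www.w3.org/2000/svg" width="270.459mm" height="146.249mm" viewBox="0 0 270.459 146.249">
  <polyline points="59.866,74.446 70.790,83.456 108.693,94.529 158.260,105.071 204.179,112.490 231.137,114.192" fill="none" stroke="#008000"/>
  <polyline points="218.081,80.331 208.257,68.124 198.625,61.281 189.187,59.803 179.942,63.690 170.890,72.941" fill="none" stroke="#008000"/>
  <polyline points="224.598,43.208 221.052,62.228 213.137,76.201 200.853,85.128 184.199,89.008 163.177,87.841" fill="none" stroke="#ff00ff"/>
  <polyline points="242.536,120.650 237.144,106.588 234.600,89.761 233.391,74.635 232.000,65.678 228.914,67.356" fill="none" stroke="#008000"/>
  <polygon points="119.417,55.518 175.340,55.518 175.340,75.595 119.417,75.595" fill="none" stroke="#008000"/>
  <polyline points="224.606,45.809 216.828,53.225 180.096,51.790 132.066,46.538 90.395,42.504 72.739,44.721" fill="none" stroke="#ff00ff"/>
  <polyline points="206.158,75.494 180.403,77.364 157.140,79.593 136.368,82.180 118.088,85.125 102.299,88.429" fill="none" stroke="#ff00ff"/>
</svg>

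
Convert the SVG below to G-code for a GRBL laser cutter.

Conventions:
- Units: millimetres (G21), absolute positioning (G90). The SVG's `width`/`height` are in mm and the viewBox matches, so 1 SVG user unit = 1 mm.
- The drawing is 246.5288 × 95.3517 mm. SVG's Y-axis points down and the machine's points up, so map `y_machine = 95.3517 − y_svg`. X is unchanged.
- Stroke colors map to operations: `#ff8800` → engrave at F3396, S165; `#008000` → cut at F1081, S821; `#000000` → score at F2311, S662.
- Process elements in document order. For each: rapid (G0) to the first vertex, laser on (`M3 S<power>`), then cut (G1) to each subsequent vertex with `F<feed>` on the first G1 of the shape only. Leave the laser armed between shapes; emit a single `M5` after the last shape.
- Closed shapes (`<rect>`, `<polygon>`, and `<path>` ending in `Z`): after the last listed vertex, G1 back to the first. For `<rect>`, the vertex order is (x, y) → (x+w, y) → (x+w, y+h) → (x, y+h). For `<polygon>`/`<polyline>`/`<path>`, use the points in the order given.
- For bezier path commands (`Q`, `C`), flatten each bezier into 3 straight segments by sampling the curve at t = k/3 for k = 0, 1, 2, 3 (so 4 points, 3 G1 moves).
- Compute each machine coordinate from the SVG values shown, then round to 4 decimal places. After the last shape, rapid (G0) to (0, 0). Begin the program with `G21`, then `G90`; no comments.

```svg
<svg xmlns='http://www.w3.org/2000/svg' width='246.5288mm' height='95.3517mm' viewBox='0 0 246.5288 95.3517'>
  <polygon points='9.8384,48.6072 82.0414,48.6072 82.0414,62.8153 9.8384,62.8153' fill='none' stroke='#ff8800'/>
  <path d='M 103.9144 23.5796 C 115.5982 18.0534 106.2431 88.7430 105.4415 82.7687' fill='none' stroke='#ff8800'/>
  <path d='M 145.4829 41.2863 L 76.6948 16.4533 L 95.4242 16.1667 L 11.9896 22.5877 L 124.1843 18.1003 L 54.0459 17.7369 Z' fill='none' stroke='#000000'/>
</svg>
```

1 u = 1 mm; y_m = 95.3517 − y.

[1] `<polygon>` rectangle, #ff8800→engrave S165 F3396: (9.8384,46.7445) → (82.0414,46.7445) → (82.0414,32.5364) → (9.8384,32.5364) → (9.8384,46.7445) (closed)

[2] `<path>` cubic bezier, #ff8800→engrave S165 F3396: (103.9144,71.7721) → (109.6812,57.5552) → (107.9983,26.5011) → (105.4415,12.5830)

[3] `<path>` closed polygon, #000000→score S662 F2311: (145.4829,54.0654) → (76.6948,78.8984) → (95.4242,79.1850) → (11.9896,72.7640) → (124.1843,77.2514) → (54.0459,77.6148) → (145.4829,54.0654) (closed)

G21
G90
G0 X9.8384 Y46.7445
M3 S165
G1 X82.0414 Y46.7445 F3396
G1 X82.0414 Y32.5364
G1 X9.8384 Y32.5364
G1 X9.8384 Y46.7445
G0 X103.9144 Y71.7721
M3 S165
G1 X109.6812 Y57.5552 F3396
G1 X107.9983 Y26.5011
G1 X105.4415 Y12.5830
G0 X145.4829 Y54.0654
M3 S662
G1 X76.6948 Y78.8984 F2311
G1 X95.4242 Y79.1850
G1 X11.9896 Y72.7640
G1 X124.1843 Y77.2514
G1 X54.0459 Y77.6148
G1 X145.4829 Y54.0654
M5
G0 X0.0000 Y0.0000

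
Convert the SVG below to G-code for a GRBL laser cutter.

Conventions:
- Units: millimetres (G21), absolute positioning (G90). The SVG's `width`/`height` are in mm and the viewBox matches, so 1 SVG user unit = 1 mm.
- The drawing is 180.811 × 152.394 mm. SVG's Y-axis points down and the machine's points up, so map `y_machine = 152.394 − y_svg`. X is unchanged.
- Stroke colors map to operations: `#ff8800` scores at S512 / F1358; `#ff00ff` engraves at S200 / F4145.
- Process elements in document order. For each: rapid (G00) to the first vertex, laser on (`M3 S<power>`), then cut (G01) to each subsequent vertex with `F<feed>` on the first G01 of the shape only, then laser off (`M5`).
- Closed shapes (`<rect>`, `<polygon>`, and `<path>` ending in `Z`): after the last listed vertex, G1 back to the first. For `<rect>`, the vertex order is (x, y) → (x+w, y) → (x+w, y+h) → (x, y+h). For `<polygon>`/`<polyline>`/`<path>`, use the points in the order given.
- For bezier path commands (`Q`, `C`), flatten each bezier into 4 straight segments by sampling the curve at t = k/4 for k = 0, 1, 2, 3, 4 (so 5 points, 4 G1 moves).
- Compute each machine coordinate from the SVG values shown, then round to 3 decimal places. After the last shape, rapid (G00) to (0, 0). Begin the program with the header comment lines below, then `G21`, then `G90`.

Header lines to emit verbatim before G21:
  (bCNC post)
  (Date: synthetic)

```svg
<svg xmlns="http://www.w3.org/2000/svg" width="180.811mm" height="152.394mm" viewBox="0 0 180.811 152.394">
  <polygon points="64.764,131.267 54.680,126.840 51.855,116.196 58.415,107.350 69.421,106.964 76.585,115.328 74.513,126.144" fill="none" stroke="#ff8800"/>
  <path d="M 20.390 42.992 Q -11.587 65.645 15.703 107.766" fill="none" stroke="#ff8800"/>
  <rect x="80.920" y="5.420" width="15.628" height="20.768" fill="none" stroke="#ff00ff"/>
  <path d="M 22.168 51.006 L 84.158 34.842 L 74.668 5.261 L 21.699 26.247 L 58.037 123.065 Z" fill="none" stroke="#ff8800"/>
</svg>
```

viewBox `0 0 180.811 152.394` with mm width/height → 1 unit = 1 mm. Flip: y_m = 152.394 − y_svg.

**Shape 1** — `<polygon>` regular polygon, stroke `#ff8800` → score (S512, F1358). Machine vertices: (64.764,21.127) → (54.680,25.554) → (51.855,36.198) → (58.415,45.044) → (69.421,45.430) → (76.585,37.066) → (74.513,26.250) → (64.764,21.127). Closed: final G1 returns to the first vertex.

**Shape 2** — `<path>` quadratic bezier, stroke `#ff8800` → score (S512, F1358). Control points (SVG): P0=(20.390,42.992), P1=(-11.587,65.645), P2=(15.703,107.766); sampled at t=k/4. Machine vertices: (20.390,109.402) → (8.106,96.859) → (3.230,81.882) → (5.762,64.472) → (15.703,44.628). Open path.

**Shape 3** — `<rect>` rectangle, stroke `#ff00ff` → engrave (S200, F4145). Machine vertices: (80.920,146.974) → (96.548,146.974) → (96.548,126.206) → (80.920,126.206) → (80.920,146.974). Closed: final G1 returns to the first vertex.

**Shape 4** — `<path>` closed polygon, stroke `#ff8800` → score (S512, F1358). Machine vertices: (22.168,101.388) → (84.158,117.552) → (74.668,147.133) → (21.699,126.147) → (58.037,29.329) → (22.168,101.388). Closed: final G1 returns to the first vertex.

(bCNC post)
(Date: synthetic)
G21
G90
G00 X64.764 Y21.127
M3 S512
G01 X54.680 Y25.554 F1358
G01 X51.855 Y36.198
G01 X58.415 Y45.044
G01 X69.421 Y45.430
G01 X76.585 Y37.066
G01 X74.513 Y26.250
G01 X64.764 Y21.127
M5
G00 X20.390 Y109.402
M3 S512
G01 X8.106 Y96.859 F1358
G01 X3.230 Y81.882
G01 X5.762 Y64.472
G01 X15.703 Y44.628
M5
G00 X80.920 Y146.974
M3 S200
G01 X96.548 Y146.974 F4145
G01 X96.548 Y126.206
G01 X80.920 Y126.206
G01 X80.920 Y146.974
M5
G00 X22.168 Y101.388
M3 S512
G01 X84.158 Y117.552 F1358
G01 X74.668 Y147.133
G01 X21.699 Y126.147
G01 X58.037 Y29.329
G01 X22.168 Y101.388
M5
G00 X0.000 Y0.000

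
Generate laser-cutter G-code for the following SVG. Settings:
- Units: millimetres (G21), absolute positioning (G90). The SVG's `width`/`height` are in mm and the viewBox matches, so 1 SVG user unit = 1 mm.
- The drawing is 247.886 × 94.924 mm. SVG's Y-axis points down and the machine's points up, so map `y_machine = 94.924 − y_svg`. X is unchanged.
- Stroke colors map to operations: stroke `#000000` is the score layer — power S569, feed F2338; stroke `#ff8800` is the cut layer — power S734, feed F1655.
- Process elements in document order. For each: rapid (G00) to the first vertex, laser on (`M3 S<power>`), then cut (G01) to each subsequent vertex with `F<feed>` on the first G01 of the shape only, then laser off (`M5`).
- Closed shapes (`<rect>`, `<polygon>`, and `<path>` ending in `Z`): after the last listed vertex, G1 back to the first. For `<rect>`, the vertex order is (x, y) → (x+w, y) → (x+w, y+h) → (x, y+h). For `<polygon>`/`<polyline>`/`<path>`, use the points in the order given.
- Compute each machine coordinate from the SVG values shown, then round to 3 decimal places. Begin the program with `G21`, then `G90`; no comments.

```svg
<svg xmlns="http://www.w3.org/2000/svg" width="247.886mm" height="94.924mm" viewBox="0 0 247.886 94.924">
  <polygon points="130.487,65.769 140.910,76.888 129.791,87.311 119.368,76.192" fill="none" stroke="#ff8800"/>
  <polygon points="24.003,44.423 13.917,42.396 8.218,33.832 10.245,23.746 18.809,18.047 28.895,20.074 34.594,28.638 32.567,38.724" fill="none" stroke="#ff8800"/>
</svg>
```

viewBox `0 0 247.886 94.924` with mm width/height → 1 unit = 1 mm. Flip: y_m = 94.924 − y_svg.

**Shape 1** — `<polygon>` regular polygon, stroke `#ff8800` → cut (S734, F1655). Machine vertices: (130.487,29.155) → (140.910,18.036) → (129.791,7.613) → (119.368,18.732) → (130.487,29.155). Closed: final G1 returns to the first vertex.

**Shape 2** — `<polygon>` regular polygon, stroke `#ff8800` → cut (S734, F1655). Machine vertices: (24.003,50.501) → (13.917,52.528) → (8.218,61.092) → (10.245,71.178) → (18.809,76.877) → (28.895,74.850) → (34.594,66.286) → (32.567,56.200) → (24.003,50.501). Closed: final G1 returns to the first vertex.

G21
G90
G00 X130.487 Y29.155
M3 S734
G01 X140.910 Y18.036 F1655
G01 X129.791 Y7.613
G01 X119.368 Y18.732
G01 X130.487 Y29.155
M5
G00 X24.003 Y50.501
M3 S734
G01 X13.917 Y52.528 F1655
G01 X8.218 Y61.092
G01 X10.245 Y71.178
G01 X18.809 Y76.877
G01 X28.895 Y74.850
G01 X34.594 Y66.286
G01 X32.567 Y56.200
G01 X24.003 Y50.501
M5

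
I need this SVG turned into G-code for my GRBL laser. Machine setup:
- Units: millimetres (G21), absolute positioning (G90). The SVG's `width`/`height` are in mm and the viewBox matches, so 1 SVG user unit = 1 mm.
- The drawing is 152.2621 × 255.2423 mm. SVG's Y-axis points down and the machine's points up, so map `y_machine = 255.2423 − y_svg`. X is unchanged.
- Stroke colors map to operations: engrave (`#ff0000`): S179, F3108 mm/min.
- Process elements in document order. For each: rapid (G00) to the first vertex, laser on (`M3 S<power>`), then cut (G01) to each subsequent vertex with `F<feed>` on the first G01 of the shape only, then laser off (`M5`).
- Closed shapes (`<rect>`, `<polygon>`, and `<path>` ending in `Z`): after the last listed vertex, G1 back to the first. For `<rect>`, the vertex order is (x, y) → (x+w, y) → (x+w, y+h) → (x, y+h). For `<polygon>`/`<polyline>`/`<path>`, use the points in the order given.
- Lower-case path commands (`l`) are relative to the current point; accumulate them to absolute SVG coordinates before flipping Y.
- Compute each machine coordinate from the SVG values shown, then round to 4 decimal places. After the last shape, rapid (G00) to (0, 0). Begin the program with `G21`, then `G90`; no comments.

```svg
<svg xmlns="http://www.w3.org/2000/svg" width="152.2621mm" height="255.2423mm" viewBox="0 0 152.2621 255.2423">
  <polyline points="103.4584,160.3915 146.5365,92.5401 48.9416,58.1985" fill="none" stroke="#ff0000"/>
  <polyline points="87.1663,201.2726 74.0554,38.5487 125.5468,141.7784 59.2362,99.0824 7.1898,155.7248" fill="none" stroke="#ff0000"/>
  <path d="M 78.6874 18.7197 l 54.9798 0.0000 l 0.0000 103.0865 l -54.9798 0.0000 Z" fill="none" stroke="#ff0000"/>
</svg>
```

G21
G90
G00 X103.4584 Y94.8508
M3 S179
G01 X146.5365 Y162.7022 F3108
G01 X48.9416 Y197.0438
M5
G00 X87.1663 Y53.9697
M3 S179
G01 X74.0554 Y216.6936 F3108
G01 X125.5468 Y113.4639
G01 X59.2362 Y156.1599
G01 X7.1898 Y99.5175
M5
G00 X78.6874 Y236.5226
M3 S179
G01 X133.6672 Y236.5226 F3108
G01 X133.6672 Y133.4361
G01 X78.6874 Y133.4361
G01 X78.6874 Y236.5226
M5
G00 X0.0000 Y0.0000

viewBox `0 0 152.2621 255.2423` with mm width/height → 1 unit = 1 mm. Flip: y_m = 255.2423 − y_svg.

**Shape 1** — `<polyline>` open polyline, stroke `#ff0000` → engrave (S179, F3108). Machine vertices: (103.4584,94.8508) → (146.5365,162.7022) → (48.9416,197.0438). Open path.

**Shape 2** — `<polyline>` open polyline, stroke `#ff0000` → engrave (S179, F3108). Machine vertices: (87.1663,53.9697) → (74.0554,216.6936) → (125.5468,113.4639) → (59.2362,156.1599) → (7.1898,99.5175). Open path.

**Shape 3** — `<path>` rectangle, stroke `#ff0000` → engrave (S179, F3108). Machine vertices: (78.6874,236.5226) → (133.6672,236.5226) → (133.6672,133.4361) → (78.6874,133.4361) → (78.6874,236.5226). Closed: final G1 returns to the first vertex.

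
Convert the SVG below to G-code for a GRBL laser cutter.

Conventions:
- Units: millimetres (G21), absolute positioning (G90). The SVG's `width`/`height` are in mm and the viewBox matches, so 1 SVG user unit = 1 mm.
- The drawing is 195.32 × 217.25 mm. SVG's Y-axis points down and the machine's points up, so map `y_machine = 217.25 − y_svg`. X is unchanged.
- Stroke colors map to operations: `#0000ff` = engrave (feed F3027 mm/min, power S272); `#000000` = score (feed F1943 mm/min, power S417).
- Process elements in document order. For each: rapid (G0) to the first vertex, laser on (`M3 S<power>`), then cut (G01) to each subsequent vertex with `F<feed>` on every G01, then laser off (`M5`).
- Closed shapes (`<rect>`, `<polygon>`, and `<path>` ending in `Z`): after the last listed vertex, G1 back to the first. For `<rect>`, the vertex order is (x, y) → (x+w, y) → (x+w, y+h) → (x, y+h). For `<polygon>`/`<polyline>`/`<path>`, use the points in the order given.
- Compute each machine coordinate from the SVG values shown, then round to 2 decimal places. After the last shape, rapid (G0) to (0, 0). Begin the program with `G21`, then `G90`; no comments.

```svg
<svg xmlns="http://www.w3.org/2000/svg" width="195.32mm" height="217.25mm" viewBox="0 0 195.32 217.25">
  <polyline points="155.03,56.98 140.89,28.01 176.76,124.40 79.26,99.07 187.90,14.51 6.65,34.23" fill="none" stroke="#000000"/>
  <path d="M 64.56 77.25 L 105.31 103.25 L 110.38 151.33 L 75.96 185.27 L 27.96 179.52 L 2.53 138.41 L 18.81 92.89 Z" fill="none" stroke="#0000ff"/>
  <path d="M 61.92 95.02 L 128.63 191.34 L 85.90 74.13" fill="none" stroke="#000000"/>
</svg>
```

1 u = 1 mm; y_m = 217.25 − y.

[1] `<polyline>` open polyline, #000000→score S417 F1943: (155.03,160.27) → (140.89,189.24) → (176.76,92.85) → (79.26,118.18) → (187.90,202.74) → (6.65,183.02)

[2] `<path>` regular polygon, #0000ff→engrave S272 F3027: (64.56,140.00) → (105.31,114.00) → (110.38,65.92) → (75.96,31.98) → (27.96,37.73) → (2.53,78.84) → (18.81,124.36) → (64.56,140.00) (closed)

[3] `<path>` open polyline, #000000→score S417 F1943: (61.92,122.23) → (128.63,25.91) → (85.90,143.12)

G21
G90
G0 X155.03 Y160.27
M3 S417
G01 X140.89 Y189.24 F1943
G01 X176.76 Y92.85 F1943
G01 X79.26 Y118.18 F1943
G01 X187.90 Y202.74 F1943
G01 X6.65 Y183.02 F1943
M5
G0 X64.56 Y140.00
M3 S272
G01 X105.31 Y114.00 F3027
G01 X110.38 Y65.92 F3027
G01 X75.96 Y31.98 F3027
G01 X27.96 Y37.73 F3027
G01 X2.53 Y78.84 F3027
G01 X18.81 Y124.36 F3027
G01 X64.56 Y140.00 F3027
M5
G0 X61.92 Y122.23
M3 S417
G01 X128.63 Y25.91 F1943
G01 X85.90 Y143.12 F1943
M5
G0 X0.00 Y0.00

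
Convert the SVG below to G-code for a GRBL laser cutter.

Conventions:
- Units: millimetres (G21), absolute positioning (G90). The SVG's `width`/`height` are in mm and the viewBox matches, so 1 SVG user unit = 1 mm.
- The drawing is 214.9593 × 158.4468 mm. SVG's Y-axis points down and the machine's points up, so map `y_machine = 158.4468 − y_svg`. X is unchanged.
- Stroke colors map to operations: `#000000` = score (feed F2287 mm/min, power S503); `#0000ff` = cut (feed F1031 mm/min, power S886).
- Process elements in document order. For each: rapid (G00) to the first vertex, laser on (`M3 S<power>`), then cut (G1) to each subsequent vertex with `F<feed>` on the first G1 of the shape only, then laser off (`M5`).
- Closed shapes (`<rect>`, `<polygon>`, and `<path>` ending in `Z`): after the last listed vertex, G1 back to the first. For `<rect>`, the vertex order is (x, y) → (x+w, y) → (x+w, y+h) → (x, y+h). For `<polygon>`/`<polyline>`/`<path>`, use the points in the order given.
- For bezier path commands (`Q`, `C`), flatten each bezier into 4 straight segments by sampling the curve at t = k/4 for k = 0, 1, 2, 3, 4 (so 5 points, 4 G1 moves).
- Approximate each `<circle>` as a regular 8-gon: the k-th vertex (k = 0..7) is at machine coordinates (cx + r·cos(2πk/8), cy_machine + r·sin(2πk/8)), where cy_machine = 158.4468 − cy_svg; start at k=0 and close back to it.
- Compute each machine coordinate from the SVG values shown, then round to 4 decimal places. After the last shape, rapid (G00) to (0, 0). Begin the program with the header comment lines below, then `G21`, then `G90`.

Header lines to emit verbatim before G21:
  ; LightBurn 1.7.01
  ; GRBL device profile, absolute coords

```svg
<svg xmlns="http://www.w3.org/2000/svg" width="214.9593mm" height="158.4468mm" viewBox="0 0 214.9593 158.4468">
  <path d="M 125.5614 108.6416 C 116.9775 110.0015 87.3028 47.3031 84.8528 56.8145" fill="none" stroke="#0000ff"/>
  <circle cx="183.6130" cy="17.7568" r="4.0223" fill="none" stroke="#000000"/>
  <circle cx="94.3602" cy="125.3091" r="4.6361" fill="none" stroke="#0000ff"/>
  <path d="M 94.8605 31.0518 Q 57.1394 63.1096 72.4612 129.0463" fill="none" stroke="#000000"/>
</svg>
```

; LightBurn 1.7.01
; GRBL device profile, absolute coords
G21
G90
G00 X125.5614 Y49.8052
M3 S886
G1 X115.9239 Y58.6670 F1031
G1 X102.9069 Y78.7756
G1 X91.0400 Y97.3557
G1 X84.8528 Y101.6323
M5
G00 X187.6353 Y140.6900
M3 S503
G1 X186.4572 Y143.5342 F2287
G1 X183.6130 Y144.7123
G1 X180.7688 Y143.5342
G1 X179.5907 Y140.6900
G1 X180.7688 Y137.8458
G1 X183.6130 Y136.6677
G1 X186.4572 Y137.8458
G1 X187.6353 Y140.6900
M5
G00 X98.9963 Y33.1377
M3 S886
G1 X97.6384 Y36.4159 F1031
G1 X94.3602 Y37.7738
G1 X91.0820 Y36.4159
G1 X89.7241 Y33.1377
G1 X91.0820 Y29.8595
G1 X94.3602 Y28.5016
G1 X97.6384 Y29.8595
G1 X98.9963 Y33.1377
M5
G00 X94.8605 Y127.3950
M3 S503
G1 X79.3151 Y109.2487 F2287
G1 X70.4001 Y86.8675
G1 X68.1155 Y60.2514
G1 X72.4612 Y29.4005
M5
G00 X0.0000 Y0.0000

Since the viewBox matches the mm dimensions, user units are millimetres directly. The only transform is the Y-flip y_m = 158.4468 − y_svg.

Shape 1 is a cubic bezier drawn with `<path>`. Its stroke #0000ff means cut at S886, F1031. After flipping Y the toolpath is (125.5614,49.8052) → (115.9239,58.6670) → (102.9069,78.7756) → (91.0400,97.3557) → (84.8528,101.6323).

Shape 2 is a circle drawn with `<circle>`. Its stroke #000000 means score at S503, F2287. After flipping Y the toolpath is (187.6353,140.6900) → (186.4572,143.5342) → (183.6130,144.7123) → (180.7688,143.5342) → (179.5907,140.6900) → (180.7688,137.8458) → (183.6130,136.6677) → (186.4572,137.8458) → (187.6353,140.6900), returning to the start.

Shape 3 is a circle drawn with `<circle>`. Its stroke #0000ff means cut at S886, F1031. After flipping Y the toolpath is (98.9963,33.1377) → (97.6384,36.4159) → (94.3602,37.7738) → (91.0820,36.4159) → (89.7241,33.1377) → (91.0820,29.8595) → (94.3602,28.5016) → (97.6384,29.8595) → (98.9963,33.1377), returning to the start.

Shape 4 is a quadratic bezier drawn with `<path>`. Its stroke #000000 means score at S503, F2287. After flipping Y the toolpath is (94.8605,127.3950) → (79.3151,109.2487) → (70.4001,86.8675) → (68.1155,60.2514) → (72.4612,29.4005).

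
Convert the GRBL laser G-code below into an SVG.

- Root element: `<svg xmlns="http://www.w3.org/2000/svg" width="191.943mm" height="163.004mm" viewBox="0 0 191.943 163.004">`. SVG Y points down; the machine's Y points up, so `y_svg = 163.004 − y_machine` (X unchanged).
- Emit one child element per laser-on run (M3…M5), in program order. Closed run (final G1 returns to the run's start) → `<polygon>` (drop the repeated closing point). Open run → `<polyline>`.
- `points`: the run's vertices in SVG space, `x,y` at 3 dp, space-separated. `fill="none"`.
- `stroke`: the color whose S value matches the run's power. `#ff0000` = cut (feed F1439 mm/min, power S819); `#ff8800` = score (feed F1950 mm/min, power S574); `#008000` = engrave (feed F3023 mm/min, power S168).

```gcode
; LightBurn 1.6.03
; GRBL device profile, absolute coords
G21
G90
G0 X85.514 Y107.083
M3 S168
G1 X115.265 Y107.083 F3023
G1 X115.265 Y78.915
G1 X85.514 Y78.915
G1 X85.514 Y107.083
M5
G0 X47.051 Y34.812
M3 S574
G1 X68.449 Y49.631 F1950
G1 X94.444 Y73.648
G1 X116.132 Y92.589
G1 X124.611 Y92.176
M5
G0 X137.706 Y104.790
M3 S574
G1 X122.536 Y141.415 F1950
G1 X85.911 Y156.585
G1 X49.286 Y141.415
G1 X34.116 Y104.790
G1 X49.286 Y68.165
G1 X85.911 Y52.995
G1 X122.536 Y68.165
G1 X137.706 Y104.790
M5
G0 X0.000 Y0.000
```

<svg xmlns="http://www.w3.org/2000/svg" width="191.943mm" height="163.004mm" viewBox="0 0 191.943 163.004">
  <polygon points="85.514,55.921 115.265,55.921 115.265,84.089 85.514,84.089" fill="none" stroke="#008000"/>
  <polyline points="47.051,128.192 68.449,113.373 94.444,89.356 116.132,70.415 124.611,70.828" fill="none" stroke="#ff8800"/>
  <polygon points="137.706,58.214 122.536,21.589 85.911,6.419 49.286,21.589 34.116,58.214 49.286,94.839 85.911,110.009 122.536,94.839" fill="none" stroke="#ff8800"/>
</svg>

Machine Y-up, SVG Y-down with viewBox height 163.004, so y_svg = 163.004 − y_machine; X carries over.

Run 1: S168 ⇒ engrave layer `#008000`. The run returns to its start, so emit a `<polygon>` with points (Y-flipped): 85.514,55.921 115.265,55.921 115.265,84.089 85.514,84.089.

Run 2: S574 ⇒ score layer `#ff8800`. The run is open, so emit a `<polyline>` with points (Y-flipped): 47.051,128.192 68.449,113.373 94.444,89.356 116.132,70.415 124.611,70.828.

Run 3: S574 ⇒ score layer `#ff8800`. The run returns to its start, so emit a `<polygon>` with points (Y-flipped): 137.706,58.214 122.536,21.589 85.911,6.419 49.286,21.589 34.116,58.214 49.286,94.839 85.911,110.009 122.536,94.839.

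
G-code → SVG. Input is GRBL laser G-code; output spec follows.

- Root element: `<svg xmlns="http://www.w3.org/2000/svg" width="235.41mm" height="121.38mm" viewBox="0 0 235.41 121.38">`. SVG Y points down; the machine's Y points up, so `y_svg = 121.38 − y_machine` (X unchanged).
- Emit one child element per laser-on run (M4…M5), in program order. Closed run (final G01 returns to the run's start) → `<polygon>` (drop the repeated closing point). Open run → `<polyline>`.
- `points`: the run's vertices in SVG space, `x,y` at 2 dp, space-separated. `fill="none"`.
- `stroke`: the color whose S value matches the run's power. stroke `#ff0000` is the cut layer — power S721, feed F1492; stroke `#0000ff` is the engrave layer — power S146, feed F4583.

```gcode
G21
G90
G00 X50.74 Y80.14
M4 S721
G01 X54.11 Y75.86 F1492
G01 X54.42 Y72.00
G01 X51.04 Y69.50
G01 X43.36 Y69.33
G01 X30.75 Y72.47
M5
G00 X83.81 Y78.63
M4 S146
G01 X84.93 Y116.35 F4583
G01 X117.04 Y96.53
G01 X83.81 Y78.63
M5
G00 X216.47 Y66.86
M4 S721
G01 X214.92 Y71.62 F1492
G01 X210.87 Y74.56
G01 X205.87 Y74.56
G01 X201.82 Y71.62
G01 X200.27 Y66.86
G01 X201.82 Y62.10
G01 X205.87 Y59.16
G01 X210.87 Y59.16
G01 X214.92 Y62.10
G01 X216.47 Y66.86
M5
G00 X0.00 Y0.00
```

<svg xmlns="http://www.w3.org/2000/svg" width="235.41mm" height="121.38mm" viewBox="0 0 235.41 121.38">
  <polyline points="50.74,41.24 54.11,45.52 54.42,49.38 51.04,51.88 43.36,52.05 30.75,48.91" fill="none" stroke="#ff0000"/>
  <polygon points="83.81,42.75 84.93,5.03 117.04,24.85" fill="none" stroke="#0000ff"/>
  <polygon points="216.47,54.52 214.92,49.76 210.87,46.82 205.87,46.82 201.82,49.76 200.27,54.52 201.82,59.28 205.87,62.22 210.87,62.22 214.92,59.28" fill="none" stroke="#ff0000"/>
</svg>

Machine Y-up, SVG Y-down with viewBox height 121.38, so y_svg = 121.38 − y_machine; X carries over.

Run 1: power S721 maps to stroke `#ff0000` (cut). The run is open, so emit a `<polyline>` with points (Y-flipped): 50.74,41.24 54.11,45.52 54.42,49.38 51.04,51.88 43.36,52.05 30.75,48.91.

Run 2: S146 ⇒ engrave layer `#0000ff`. The run returns to its start, so emit a `<polygon>` with points (Y-flipped): 83.81,42.75 84.93,5.03 117.04,24.85.

Run 3: power S721 maps to stroke `#ff0000` (cut). The run returns to its start, so emit a `<polygon>` with points (Y-flipped): 216.47,54.52 214.92,49.76 210.87,46.82 205.87,46.82 201.82,49.76 200.27,54.52 201.82,59.28 205.87,62.22 210.87,62.22 214.92,59.28.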